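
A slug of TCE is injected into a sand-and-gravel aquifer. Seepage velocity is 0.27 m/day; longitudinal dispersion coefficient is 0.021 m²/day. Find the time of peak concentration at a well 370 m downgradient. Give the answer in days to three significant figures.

For the 1D instantaneous-source solution, setting ∂C/∂t = 0 at fixed x gives v²t² + 2Dt − x² = 0, so t = (√(D² + v²x²) − D)/v².
√(D² + v²x²) = √(0.021² + 0.27² × 370²) = 99.90; v² = 0.0729.
t = (99.90 − 0.021)/0.0729 = 1370 days (vs. the pure-advection estimate x/v = 1370 d).

1370 days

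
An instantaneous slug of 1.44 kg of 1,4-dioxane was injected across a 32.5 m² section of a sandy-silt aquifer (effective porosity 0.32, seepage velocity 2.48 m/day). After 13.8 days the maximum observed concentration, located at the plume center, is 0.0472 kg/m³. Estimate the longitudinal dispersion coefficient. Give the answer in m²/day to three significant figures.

At the plume center C_max = M/(n_e·A·√(4πDt)), so D = M²/(4πt·(n_e·A·C_max)²).
n_e·A·C_max = 0.32 × 32.5 × 0.0472 = 0.4909 kg/m.
D = 1.44²/(4π × 13.8 × 0.4909²) = 0.0496 m²/day.

0.0496 m²/day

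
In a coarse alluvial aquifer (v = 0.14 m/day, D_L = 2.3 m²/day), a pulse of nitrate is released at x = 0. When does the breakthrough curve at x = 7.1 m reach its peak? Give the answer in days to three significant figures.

10.5 days

For the 1D instantaneous-source solution, setting ∂C/∂t = 0 at fixed x gives v²t² + 2Dt − x² = 0, so t = (√(D² + v²x²) − D)/v².
√(D² + v²x²) = √(2.3² + 0.14² × 7.1²) = 2.506; v² = 0.0196.
t = (2.506 − 2.3)/0.0196 = 10.5 days (vs. the pure-advection estimate x/v = 50.7 d).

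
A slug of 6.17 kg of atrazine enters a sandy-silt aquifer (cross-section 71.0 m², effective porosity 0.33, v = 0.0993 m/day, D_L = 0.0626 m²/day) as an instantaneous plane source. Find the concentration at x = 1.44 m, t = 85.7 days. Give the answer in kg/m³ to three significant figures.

For an instantaneous plane source, C(x,t) = M/(n_e·A·√(4πDt)) · exp(−(x−vt)²/(4Dt)), with n_e·A the pore (flow) area.
Plume center vt = 0.0993 × 85.7 = 8.51001 m, so the well at 1.44 m is 7.07001 m upgradient of the peak.
√(4πDt) = 8.211 m, giving peak height M/(n_e·A·√(4πDt)) = 6.17/(0.33 × 71.0 × 8.211) = 0.03207 kg/m³.
(x−vt)²/(4Dt) = (-7.07001)²/(4 × 0.0626 × 85.7) = 2.329; exp(−2.329) = 0.09739.
C = 0.03207 × 0.09739 = 0.00312 kg/m³.

0.00312 kg/m³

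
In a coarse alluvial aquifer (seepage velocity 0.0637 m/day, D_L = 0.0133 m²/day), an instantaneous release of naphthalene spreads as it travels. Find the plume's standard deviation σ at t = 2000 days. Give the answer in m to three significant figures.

7.29 m

Dispersive spreading gives a Gaussian with σ² = 2Dt; advection only shifts the center.
σ = √(2 × 0.0133 × 2000) = 7.29 m.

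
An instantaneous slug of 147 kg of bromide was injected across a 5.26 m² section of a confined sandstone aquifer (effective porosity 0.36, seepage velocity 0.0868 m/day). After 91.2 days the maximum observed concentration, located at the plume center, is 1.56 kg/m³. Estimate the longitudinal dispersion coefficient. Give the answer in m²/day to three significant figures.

2.16 m²/day

At the plume center C_max = M/(n_e·A·√(4πDt)), so D = M²/(4πt·(n_e·A·C_max)²).
n_e·A·C_max = 0.36 × 5.26 × 1.56 = 2.954 kg/m.
D = 147²/(4π × 91.2 × 2.954²) = 2.16 m²/day.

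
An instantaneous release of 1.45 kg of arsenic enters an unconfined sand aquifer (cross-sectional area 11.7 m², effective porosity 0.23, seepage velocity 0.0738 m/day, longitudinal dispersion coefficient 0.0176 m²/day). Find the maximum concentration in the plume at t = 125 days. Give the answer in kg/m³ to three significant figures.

0.102 kg/m³

The peak of an instantaneous 1D plume sits at x = vt; there the Gaussian factor is 1 and C_max = M/(n_e·A·√(4πDt)), where n_e·A is the pore area the mass is dissolved in.
√(4πDt) = √(4π × 0.0176 × 125) = 5.258 m, so C_max = 1.45/(0.23 × 11.7 × 5.258) = 0.102 kg/m³.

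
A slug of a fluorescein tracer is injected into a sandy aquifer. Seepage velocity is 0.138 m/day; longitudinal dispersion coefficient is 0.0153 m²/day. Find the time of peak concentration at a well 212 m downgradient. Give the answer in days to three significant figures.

1540 days

For the 1D instantaneous-source solution, setting ∂C/∂t = 0 at fixed x gives v²t² + 2Dt − x² = 0, so t = (√(D² + v²x²) − D)/v².
√(D² + v²x²) = √(0.0153² + 0.138² × 212²) = 29.26; v² = 0.019044.
t = (29.26 − 0.0153)/0.019044 = 1540 days (vs. the pure-advection estimate x/v = 1540 d).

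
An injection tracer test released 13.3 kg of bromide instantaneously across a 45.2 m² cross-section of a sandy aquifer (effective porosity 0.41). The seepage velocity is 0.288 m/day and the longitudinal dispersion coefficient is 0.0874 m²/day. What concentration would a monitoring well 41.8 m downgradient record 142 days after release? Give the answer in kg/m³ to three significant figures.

For an instantaneous plane source, C(x,t) = M/(n_e·A·√(4πDt)) · exp(−(x−vt)²/(4Dt)), with n_e·A the pore (flow) area.
Plume center vt = 0.288 × 142 = 40.896 m, so the well at 41.8 m is 0.904 m downgradient of the peak.
√(4πDt) = 12.49 m, giving peak height M/(n_e·A·√(4πDt)) = 13.3/(0.41 × 45.2 × 12.49) = 0.05746 kg/m³.
(x−vt)²/(4Dt) = (0.904)²/(4 × 0.0874 × 142) = 0.01646; exp(−0.01646) = 0.9837.
C = 0.05746 × 0.9837 = 0.0565 kg/m³.

0.0565 kg/m³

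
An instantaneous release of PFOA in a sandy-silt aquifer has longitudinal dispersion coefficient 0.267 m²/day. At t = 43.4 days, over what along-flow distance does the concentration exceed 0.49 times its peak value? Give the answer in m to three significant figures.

11.5 m

The plume is Gaussian with σ = √(2Dt) = √(2 × 0.267 × 43.4) = 4.814 m.
C/C_peak = exp(−Δx²/(2σ²)) = 0.49 ⇒ Δx = σ·√(−2 ln 0.49) = 4.814 × 1.194 = 5.748 m.
Width = 2Δx = 11.5 m.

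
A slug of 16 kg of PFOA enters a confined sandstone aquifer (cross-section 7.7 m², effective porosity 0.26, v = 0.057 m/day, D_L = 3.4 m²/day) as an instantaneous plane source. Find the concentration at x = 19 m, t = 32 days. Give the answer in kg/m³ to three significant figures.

For an instantaneous plane source, C(x,t) = M/(n_e·A·√(4πDt)) · exp(−(x−vt)²/(4Dt)), with n_e·A the pore (flow) area.
Plume center vt = 0.057 × 32 = 1.824 m, so the well at 19 m is 17.176 m downgradient of the peak.
√(4πDt) = 36.98 m, giving peak height M/(n_e·A·√(4πDt)) = 16/(0.26 × 7.7 × 36.98) = 0.2161 kg/m³.
(x−vt)²/(4Dt) = (17.176)²/(4 × 3.4 × 32) = 0.6779; exp(−0.6779) = 0.5077.
C = 0.2161 × 0.5077 = 0.110 kg/m³.

0.110 kg/m³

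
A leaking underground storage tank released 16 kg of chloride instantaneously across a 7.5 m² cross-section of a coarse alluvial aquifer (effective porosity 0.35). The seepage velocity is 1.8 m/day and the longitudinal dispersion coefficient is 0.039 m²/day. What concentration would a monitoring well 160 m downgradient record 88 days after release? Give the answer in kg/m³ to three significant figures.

For an instantaneous plane source, C(x,t) = M/(n_e·A·√(4πDt)) · exp(−(x−vt)²/(4Dt)), with n_e·A the pore (flow) area.
Plume center vt = 1.8 × 88 = 158.4 m, so the well at 160 m is 1.6 m downgradient of the peak.
√(4πDt) = 6.567 m, giving peak height M/(n_e·A·√(4πDt)) = 16/(0.35 × 7.5 × 6.567) = 0.9282 kg/m³.
(x−vt)²/(4Dt) = (1.6)²/(4 × 0.039 × 88) = 0.1865; exp(−0.1865) = 0.8299.
C = 0.9282 × 0.8299 = 0.770 kg/m³.

0.770 kg/m³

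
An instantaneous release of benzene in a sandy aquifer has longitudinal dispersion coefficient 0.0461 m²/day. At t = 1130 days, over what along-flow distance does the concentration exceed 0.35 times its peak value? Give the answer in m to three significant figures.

The plume is Gaussian with σ = √(2Dt) = √(2 × 0.0461 × 1130) = 10.21 m.
C/C_peak = exp(−Δx²/(2σ²)) = 0.35 ⇒ Δx = σ·√(−2 ln 0.35) = 10.21 × 1.449 = 14.79 m.
Width = 2Δx = 29.6 m.

29.6 m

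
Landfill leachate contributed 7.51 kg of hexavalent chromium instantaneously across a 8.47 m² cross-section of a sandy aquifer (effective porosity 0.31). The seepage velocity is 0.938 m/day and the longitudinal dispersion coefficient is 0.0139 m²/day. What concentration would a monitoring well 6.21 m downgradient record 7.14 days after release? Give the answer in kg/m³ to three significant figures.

For an instantaneous plane source, C(x,t) = M/(n_e·A·√(4πDt)) · exp(−(x−vt)²/(4Dt)), with n_e·A the pore (flow) area.
Plume center vt = 0.938 × 7.14 = 6.69732 m, so the well at 6.21 m is 0.48732 m upgradient of the peak.
√(4πDt) = 1.117 m, giving peak height M/(n_e·A·√(4πDt)) = 7.51/(0.31 × 8.47 × 1.117) = 2.561 kg/m³.
(x−vt)²/(4Dt) = (-0.48732)²/(4 × 0.0139 × 7.14) = 0.5982; exp(−0.5982) = 0.5498.
C = 2.561 × 0.5498 = 1.41 kg/m³.

1.41 kg/m³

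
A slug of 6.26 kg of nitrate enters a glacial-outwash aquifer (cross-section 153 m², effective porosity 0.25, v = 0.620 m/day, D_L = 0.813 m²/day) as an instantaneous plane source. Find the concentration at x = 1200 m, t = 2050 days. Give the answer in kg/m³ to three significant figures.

For an instantaneous plane source, C(x,t) = M/(n_e·A·√(4πDt)) · exp(−(x−vt)²/(4Dt)), with n_e·A the pore (flow) area.
Plume center vt = 0.620 × 2050 = 1271 m, so the well at 1200 m is 71 m upgradient of the peak.
√(4πDt) = 144.7 m, giving peak height M/(n_e·A·√(4πDt)) = 6.26/(0.25 × 153 × 144.7) = 0.001131 kg/m³.
(x−vt)²/(4Dt) = (-71)²/(4 × 0.813 × 2050) = 0.7562; exp(−0.7562) = 0.4694.
C = 0.001131 × 0.4694 = 0.000531 kg/m³.

0.000531 kg/m³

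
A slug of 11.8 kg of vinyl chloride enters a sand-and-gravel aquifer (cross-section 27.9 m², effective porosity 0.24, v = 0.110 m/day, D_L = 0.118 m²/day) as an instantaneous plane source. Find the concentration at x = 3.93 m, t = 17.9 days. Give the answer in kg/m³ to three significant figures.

For an instantaneous plane source, C(x,t) = M/(n_e·A·√(4πDt)) · exp(−(x−vt)²/(4Dt)), with n_e·A the pore (flow) area.
Plume center vt = 0.110 × 17.9 = 1.969 m, so the well at 3.93 m is 1.961 m downgradient of the peak.
√(4πDt) = 5.152 m, giving peak height M/(n_e·A·√(4πDt)) = 11.8/(0.24 × 27.9 × 5.152) = 0.3421 kg/m³.
(x−vt)²/(4Dt) = (1.961)²/(4 × 0.118 × 17.9) = 0.4552; exp(−0.4552) = 0.6343.
C = 0.3421 × 0.6343 = 0.217 kg/m³.

0.217 kg/m³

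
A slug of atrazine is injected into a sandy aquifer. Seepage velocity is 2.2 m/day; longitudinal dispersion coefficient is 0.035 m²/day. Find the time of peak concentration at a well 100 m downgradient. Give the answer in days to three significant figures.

45.4 days

For the 1D instantaneous-source solution, setting ∂C/∂t = 0 at fixed x gives v²t² + 2Dt − x² = 0, so t = (√(D² + v²x²) − D)/v².
√(D² + v²x²) = √(0.035² + 2.2² × 100²) = 220.0; v² = 4.84.
t = (220.0 − 0.035)/4.84 = 45.4 days (vs. the pure-advection estimate x/v = 45.5 d).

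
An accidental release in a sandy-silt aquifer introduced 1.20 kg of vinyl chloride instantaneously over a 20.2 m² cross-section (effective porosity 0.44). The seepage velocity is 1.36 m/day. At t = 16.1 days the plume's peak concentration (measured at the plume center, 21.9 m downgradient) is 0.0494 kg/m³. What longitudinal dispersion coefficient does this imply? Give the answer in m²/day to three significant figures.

At the plume center C_max = M/(n_e·A·√(4πDt)), so D = M²/(4πt·(n_e·A·C_max)²).
n_e·A·C_max = 0.44 × 20.2 × 0.0494 = 0.4391 kg/m.
D = 1.20²/(4π × 16.1 × 0.4391²) = 0.0369 m²/day.

0.0369 m²/day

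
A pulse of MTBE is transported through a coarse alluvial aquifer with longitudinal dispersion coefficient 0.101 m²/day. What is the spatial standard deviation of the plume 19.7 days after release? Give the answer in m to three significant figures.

Dispersive spreading gives a Gaussian with σ² = 2Dt; advection only shifts the center.
σ = √(2 × 0.101 × 19.7) = 1.99 m.

1.99 m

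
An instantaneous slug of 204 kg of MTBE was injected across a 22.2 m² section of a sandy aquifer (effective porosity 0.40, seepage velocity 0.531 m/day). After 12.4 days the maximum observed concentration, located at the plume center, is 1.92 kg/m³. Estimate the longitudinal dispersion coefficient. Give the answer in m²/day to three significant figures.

0.919 m²/day

At the plume center C_max = M/(n_e·A·√(4πDt)), so D = M²/(4πt·(n_e·A·C_max)²).
n_e·A·C_max = 0.40 × 22.2 × 1.92 = 17.05 kg/m.
D = 204²/(4π × 12.4 × 17.05²) = 0.919 m²/day.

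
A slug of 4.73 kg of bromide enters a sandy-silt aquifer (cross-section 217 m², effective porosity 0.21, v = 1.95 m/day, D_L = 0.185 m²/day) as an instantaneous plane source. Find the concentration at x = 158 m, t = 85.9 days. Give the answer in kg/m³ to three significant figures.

For an instantaneous plane source, C(x,t) = M/(n_e·A·√(4πDt)) · exp(−(x−vt)²/(4Dt)), with n_e·A the pore (flow) area.
Plume center vt = 1.95 × 85.9 = 167.505 m, so the well at 158 m is 9.505 m upgradient of the peak.
√(4πDt) = 14.13 m, giving peak height M/(n_e·A·√(4πDt)) = 4.73/(0.21 × 217 × 14.13) = 0.007346 kg/m³.
(x−vt)²/(4Dt) = (-9.505)²/(4 × 0.185 × 85.9) = 1.421; exp(−1.421) = 0.2415.
C = 0.007346 × 0.2415 = 0.00177 kg/m³.

0.00177 kg/m³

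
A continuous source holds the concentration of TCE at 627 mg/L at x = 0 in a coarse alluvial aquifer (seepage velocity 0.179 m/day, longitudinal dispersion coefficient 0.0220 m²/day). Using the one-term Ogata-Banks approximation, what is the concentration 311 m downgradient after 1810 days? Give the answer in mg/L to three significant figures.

For a continuous step input, C/C₀ ≈ ½·erfc((x−vt)/(2√(Dt))).
vt = 0.179 × 1810 = 323.99 m and 2√(Dt) = 2√(0.0220 × 1810) = 12.62 m.
Argument (x−vt)/(2√(Dt)) = (311 − 323.99)/12.62 = -1.029; ½·erfc(-1.029) = 0.9272.
C = 627 × 0.9272 = 581 mg/L.

581 mg/L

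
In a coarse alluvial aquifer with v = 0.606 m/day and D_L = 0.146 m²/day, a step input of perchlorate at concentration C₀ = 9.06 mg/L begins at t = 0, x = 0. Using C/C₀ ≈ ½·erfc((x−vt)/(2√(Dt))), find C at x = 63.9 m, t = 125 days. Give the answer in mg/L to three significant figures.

For a continuous step input, C/C₀ ≈ ½·erfc((x−vt)/(2√(Dt))).
vt = 0.606 × 125 = 75.75 m and 2√(Dt) = 2√(0.146 × 125) = 8.544 m.
Argument (x−vt)/(2√(Dt)) = (63.9 − 75.75)/8.544 = -1.387; ½·erfc(-1.387) = 0.9751.
C = 9.06 × 0.9751 = 8.83 mg/L.

8.83 mg/L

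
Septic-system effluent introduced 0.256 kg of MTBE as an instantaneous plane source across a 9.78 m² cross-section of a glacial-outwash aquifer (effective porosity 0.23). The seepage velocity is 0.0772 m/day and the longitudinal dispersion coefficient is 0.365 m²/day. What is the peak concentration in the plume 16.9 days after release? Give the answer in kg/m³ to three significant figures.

0.0129 kg/m³

The peak of an instantaneous 1D plume sits at x = vt; there the Gaussian factor is 1 and C_max = M/(n_e·A·√(4πDt)), where n_e·A is the pore area the mass is dissolved in.
√(4πDt) = √(4π × 0.365 × 16.9) = 8.804 m, so C_max = 0.256/(0.23 × 9.78 × 8.804) = 0.0129 kg/m³.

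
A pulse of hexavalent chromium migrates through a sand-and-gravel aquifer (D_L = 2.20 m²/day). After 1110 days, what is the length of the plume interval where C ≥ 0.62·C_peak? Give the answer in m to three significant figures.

137 m

The plume is Gaussian with σ = √(2Dt) = √(2 × 2.20 × 1110) = 69.89 m.
C/C_peak = exp(−Δx²/(2σ²)) = 0.62 ⇒ Δx = σ·√(−2 ln 0.62) = 69.89 × 0.9778 = 68.34 m.
Width = 2Δx = 137 m.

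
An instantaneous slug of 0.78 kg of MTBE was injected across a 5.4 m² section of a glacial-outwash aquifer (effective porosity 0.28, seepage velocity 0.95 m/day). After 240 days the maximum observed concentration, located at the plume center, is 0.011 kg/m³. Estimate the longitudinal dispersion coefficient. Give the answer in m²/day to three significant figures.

0.729 m²/day

At the plume center C_max = M/(n_e·A·√(4πDt)), so D = M²/(4πt·(n_e·A·C_max)²).
n_e·A·C_max = 0.28 × 5.4 × 0.011 = 0.01663 kg/m.
D = 0.78²/(4π × 240 × 0.01663²) = 0.729 m²/day.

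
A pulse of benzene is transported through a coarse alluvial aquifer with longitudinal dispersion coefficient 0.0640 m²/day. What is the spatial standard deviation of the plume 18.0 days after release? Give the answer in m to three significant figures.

1.52 m

Dispersive spreading gives a Gaussian with σ² = 2Dt; advection only shifts the center.
σ = √(2 × 0.0640 × 18.0) = 1.52 m.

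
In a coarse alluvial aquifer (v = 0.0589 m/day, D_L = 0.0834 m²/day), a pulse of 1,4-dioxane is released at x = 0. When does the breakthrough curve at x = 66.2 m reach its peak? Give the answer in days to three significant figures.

For the 1D instantaneous-source solution, setting ∂C/∂t = 0 at fixed x gives v²t² + 2Dt − x² = 0, so t = (√(D² + v²x²) − D)/v².
√(D² + v²x²) = √(0.0834² + 0.0589² × 66.2²) = 3.900; v² = 0.00346921.
t = (3.900 − 0.0834)/0.00346921 = 1100 days (vs. the pure-advection estimate x/v = 1120 d).

1100 days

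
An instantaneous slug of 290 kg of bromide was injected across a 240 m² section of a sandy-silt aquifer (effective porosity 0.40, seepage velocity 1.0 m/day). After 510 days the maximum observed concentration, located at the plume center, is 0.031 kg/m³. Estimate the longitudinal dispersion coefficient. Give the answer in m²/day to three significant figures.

At the plume center C_max = M/(n_e·A·√(4πDt)), so D = M²/(4πt·(n_e·A·C_max)²).
n_e·A·C_max = 0.40 × 240 × 0.031 = 2.976 kg/m.
D = 290²/(4π × 510 × 2.976²) = 1.48 m²/day.

1.48 m²/day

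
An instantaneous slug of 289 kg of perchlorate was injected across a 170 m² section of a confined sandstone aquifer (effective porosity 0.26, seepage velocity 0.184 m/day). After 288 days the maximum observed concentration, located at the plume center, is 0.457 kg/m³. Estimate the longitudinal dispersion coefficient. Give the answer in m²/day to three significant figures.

At the plume center C_max = M/(n_e·A·√(4πDt)), so D = M²/(4πt·(n_e·A·C_max)²).
n_e·A·C_max = 0.26 × 170 × 0.457 = 20.20 kg/m.
D = 289²/(4π × 288 × 20.20²) = 0.0566 m²/day.

0.0566 m²/day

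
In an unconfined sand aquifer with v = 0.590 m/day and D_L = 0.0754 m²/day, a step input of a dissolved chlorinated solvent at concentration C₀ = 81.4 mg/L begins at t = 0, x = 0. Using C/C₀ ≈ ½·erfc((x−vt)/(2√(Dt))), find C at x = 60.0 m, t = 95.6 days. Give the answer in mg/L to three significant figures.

For a continuous step input, C/C₀ ≈ ½·erfc((x−vt)/(2√(Dt))).
vt = 0.590 × 95.6 = 56.404 m and 2√(Dt) = 2√(0.0754 × 95.6) = 5.370 m.
Argument (x−vt)/(2√(Dt)) = (60.0 − 56.404)/5.370 = 0.6696; ½·erfc(0.6696) = 0.1718.
C = 81.4 × 0.1718 = 14.0 mg/L.

14.0 mg/L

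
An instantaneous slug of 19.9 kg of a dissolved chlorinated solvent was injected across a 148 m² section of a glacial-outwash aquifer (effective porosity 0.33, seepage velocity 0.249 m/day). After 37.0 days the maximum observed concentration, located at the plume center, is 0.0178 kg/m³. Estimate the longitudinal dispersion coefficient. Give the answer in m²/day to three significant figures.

1.13 m²/day

At the plume center C_max = M/(n_e·A·√(4πDt)), so D = M²/(4πt·(n_e·A·C_max)²).
n_e·A·C_max = 0.33 × 148 × 0.0178 = 0.8694 kg/m.
D = 19.9²/(4π × 37.0 × 0.8694²) = 1.13 m²/day.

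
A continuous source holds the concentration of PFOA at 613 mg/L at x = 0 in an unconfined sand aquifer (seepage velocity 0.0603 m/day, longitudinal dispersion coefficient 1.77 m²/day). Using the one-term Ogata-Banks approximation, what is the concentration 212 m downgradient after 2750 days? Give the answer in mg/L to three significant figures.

196 mg/L

For a continuous step input, C/C₀ ≈ ½·erfc((x−vt)/(2√(Dt))).
vt = 0.0603 × 2750 = 165.825 m and 2√(Dt) = 2√(1.77 × 2750) = 139.5 m.
Argument (x−vt)/(2√(Dt)) = (212 − 165.825)/139.5 = 0.3310; ½·erfc(0.3310) = 0.3199.
C = 613 × 0.3199 = 196 mg/L.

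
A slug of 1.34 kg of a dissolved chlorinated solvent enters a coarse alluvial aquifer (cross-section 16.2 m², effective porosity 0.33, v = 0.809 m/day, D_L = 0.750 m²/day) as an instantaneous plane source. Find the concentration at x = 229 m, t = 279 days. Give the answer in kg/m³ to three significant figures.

0.00483 kg/m³

For an instantaneous plane source, C(x,t) = M/(n_e·A·√(4πDt)) · exp(−(x−vt)²/(4Dt)), with n_e·A the pore (flow) area.
Plume center vt = 0.809 × 279 = 225.711 m, so the well at 229 m is 3.289 m downgradient of the peak.
√(4πDt) = 51.28 m, giving peak height M/(n_e·A·√(4πDt)) = 1.34/(0.33 × 16.2 × 51.28) = 0.004888 kg/m³.
(x−vt)²/(4Dt) = (3.289)²/(4 × 0.750 × 279) = 0.01292; exp(−0.01292) = 0.9872.
C = 0.004888 × 0.9872 = 0.00483 kg/m³.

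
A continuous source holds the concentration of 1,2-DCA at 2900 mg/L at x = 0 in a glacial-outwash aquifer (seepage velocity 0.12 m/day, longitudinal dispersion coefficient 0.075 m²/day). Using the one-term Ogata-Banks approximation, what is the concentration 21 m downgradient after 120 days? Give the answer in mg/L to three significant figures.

174 mg/L

For a continuous step input, C/C₀ ≈ ½·erfc((x−vt)/(2√(Dt))).
vt = 0.12 × 120 = 14.4 m and 2√(Dt) = 2√(0.075 × 120) = 6.000 m.
Argument (x−vt)/(2√(Dt)) = (21 − 14.4)/6.000 = 1.100; ½·erfc(1.100) = 0.05990.
C = 2900 × 0.05990 = 174 mg/L.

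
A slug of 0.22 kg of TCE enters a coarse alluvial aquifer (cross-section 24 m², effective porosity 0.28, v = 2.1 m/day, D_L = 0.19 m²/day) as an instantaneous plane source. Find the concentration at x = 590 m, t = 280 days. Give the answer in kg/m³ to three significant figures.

0.00124 kg/m³

For an instantaneous plane source, C(x,t) = M/(n_e·A·√(4πDt)) · exp(−(x−vt)²/(4Dt)), with n_e·A the pore (flow) area.
Plume center vt = 2.1 × 280 = 588 m, so the well at 590 m is 2 m downgradient of the peak.
√(4πDt) = 25.86 m, giving peak height M/(n_e·A·√(4πDt)) = 0.22/(0.28 × 24 × 25.86) = 0.001266 kg/m³.
(x−vt)²/(4Dt) = (2)²/(4 × 0.19 × 280) = 0.01880; exp(−0.01880) = 0.9814.
C = 0.001266 × 0.9814 = 0.00124 kg/m³.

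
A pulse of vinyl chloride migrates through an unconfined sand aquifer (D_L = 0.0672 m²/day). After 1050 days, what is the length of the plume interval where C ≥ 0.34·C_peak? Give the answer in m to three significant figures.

The plume is Gaussian with σ = √(2Dt) = √(2 × 0.0672 × 1050) = 11.88 m.
C/C_peak = exp(−Δx²/(2σ²)) = 0.34 ⇒ Δx = σ·√(−2 ln 0.34) = 11.88 × 1.469 = 17.45 m.
Width = 2Δx = 34.9 m.

34.9 m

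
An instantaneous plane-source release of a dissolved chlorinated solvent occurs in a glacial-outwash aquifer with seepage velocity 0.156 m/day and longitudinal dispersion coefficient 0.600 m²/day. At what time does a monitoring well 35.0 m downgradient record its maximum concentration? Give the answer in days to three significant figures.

201 days

For the 1D instantaneous-source solution, setting ∂C/∂t = 0 at fixed x gives v²t² + 2Dt − x² = 0, so t = (√(D² + v²x²) − D)/v².
√(D² + v²x²) = √(0.600² + 0.156² × 35.0²) = 5.493; v² = 0.024336.
t = (5.493 − 0.600)/0.024336 = 201 days (vs. the pure-advection estimate x/v = 224 d).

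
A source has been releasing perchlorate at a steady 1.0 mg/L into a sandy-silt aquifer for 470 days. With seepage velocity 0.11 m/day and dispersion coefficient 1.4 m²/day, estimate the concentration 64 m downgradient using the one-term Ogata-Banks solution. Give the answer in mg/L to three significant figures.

0.367 mg/L

For a continuous step input, C/C₀ ≈ ½·erfc((x−vt)/(2√(Dt))).
vt = 0.11 × 470 = 51.7 m and 2√(Dt) = 2√(1.4 × 470) = 51.30 m.
Argument (x−vt)/(2√(Dt)) = (64 − 51.7)/51.30 = 0.2398; ½·erfc(0.2398) = 0.3673.
C = 1.0 × 0.3673 = 0.367 mg/L.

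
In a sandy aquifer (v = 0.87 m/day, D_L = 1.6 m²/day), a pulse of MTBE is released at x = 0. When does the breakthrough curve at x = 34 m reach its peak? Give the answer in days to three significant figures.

For the 1D instantaneous-source solution, setting ∂C/∂t = 0 at fixed x gives v²t² + 2Dt − x² = 0, so t = (√(D² + v²x²) − D)/v².
√(D² + v²x²) = √(1.6² + 0.87² × 34²) = 29.62; v² = 0.7569.
t = (29.62 − 1.6)/0.7569 = 37.0 days (vs. the pure-advection estimate x/v = 39.1 d).

37.0 days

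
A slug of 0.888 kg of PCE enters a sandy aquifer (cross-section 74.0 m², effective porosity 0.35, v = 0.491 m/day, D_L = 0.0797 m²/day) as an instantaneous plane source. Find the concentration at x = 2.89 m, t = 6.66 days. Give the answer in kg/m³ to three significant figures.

For an instantaneous plane source, C(x,t) = M/(n_e·A·√(4πDt)) · exp(−(x−vt)²/(4Dt)), with n_e·A the pore (flow) area.
Plume center vt = 0.491 × 6.66 = 3.27006 m, so the well at 2.89 m is 0.38006 m upgradient of the peak.
√(4πDt) = 2.583 m, giving peak height M/(n_e·A·√(4πDt)) = 0.888/(0.35 × 74.0 × 2.583) = 0.01327 kg/m³.
(x−vt)²/(4Dt) = (-0.38006)²/(4 × 0.0797 × 6.66) = 0.06803; exp(−0.06803) = 0.9342.
C = 0.01327 × 0.9342 = 0.0124 kg/m³.

0.0124 kg/m³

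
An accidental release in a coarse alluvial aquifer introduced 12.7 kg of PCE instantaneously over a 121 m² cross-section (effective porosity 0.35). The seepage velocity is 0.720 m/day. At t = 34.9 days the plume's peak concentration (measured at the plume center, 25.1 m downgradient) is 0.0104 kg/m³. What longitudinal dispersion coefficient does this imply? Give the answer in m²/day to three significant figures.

At the plume center C_max = M/(n_e·A·√(4πDt)), so D = M²/(4πt·(n_e·A·C_max)²).
n_e·A·C_max = 0.35 × 121 × 0.0104 = 0.4404 kg/m.
D = 12.7²/(4π × 34.9 × 0.4404²) = 1.90 m²/day.

1.90 m²/day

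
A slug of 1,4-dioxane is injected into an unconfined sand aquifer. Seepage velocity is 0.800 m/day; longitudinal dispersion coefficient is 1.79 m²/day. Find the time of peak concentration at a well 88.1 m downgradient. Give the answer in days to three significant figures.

For the 1D instantaneous-source solution, setting ∂C/∂t = 0 at fixed x gives v²t² + 2Dt − x² = 0, so t = (√(D² + v²x²) − D)/v².
√(D² + v²x²) = √(1.79² + 0.800² × 88.1²) = 70.50; v² = 0.64.
t = (70.50 − 1.79)/0.64 = 107 days (vs. the pure-advection estimate x/v = 110 d).

107 days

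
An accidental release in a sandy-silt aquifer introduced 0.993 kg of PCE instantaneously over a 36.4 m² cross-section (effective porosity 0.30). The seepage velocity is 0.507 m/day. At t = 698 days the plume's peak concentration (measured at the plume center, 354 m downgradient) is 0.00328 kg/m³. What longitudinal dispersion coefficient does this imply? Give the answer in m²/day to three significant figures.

0.0876 m²/day

At the plume center C_max = M/(n_e·A·√(4πDt)), so D = M²/(4πt·(n_e·A·C_max)²).
n_e·A·C_max = 0.30 × 36.4 × 0.00328 = 0.03582 kg/m.
D = 0.993²/(4π × 698 × 0.03582²) = 0.0876 m²/day.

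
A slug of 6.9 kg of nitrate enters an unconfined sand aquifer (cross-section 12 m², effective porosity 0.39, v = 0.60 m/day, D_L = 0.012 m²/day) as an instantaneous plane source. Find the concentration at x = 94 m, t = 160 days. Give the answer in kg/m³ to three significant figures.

For an instantaneous plane source, C(x,t) = M/(n_e·A·√(4πDt)) · exp(−(x−vt)²/(4Dt)), with n_e·A the pore (flow) area.
Plume center vt = 0.60 × 160 = 96 m, so the well at 94 m is 2 m upgradient of the peak.
√(4πDt) = 4.912 m, giving peak height M/(n_e·A·√(4πDt)) = 6.9/(0.39 × 12 × 4.912) = 0.3002 kg/m³.
(x−vt)²/(4Dt) = (-2)²/(4 × 0.012 × 160) = 0.5208; exp(−0.5208) = 0.5940.
C = 0.3002 × 0.5940 = 0.178 kg/m³.

0.178 kg/m³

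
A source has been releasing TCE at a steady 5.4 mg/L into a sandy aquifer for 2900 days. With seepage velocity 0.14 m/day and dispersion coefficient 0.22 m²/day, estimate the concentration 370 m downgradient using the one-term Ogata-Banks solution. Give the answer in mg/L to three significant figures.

4.55 mg/L

For a continuous step input, C/C₀ ≈ ½·erfc((x−vt)/(2√(Dt))).
vt = 0.14 × 2900 = 406 m and 2√(Dt) = 2√(0.22 × 2900) = 50.52 m.
Argument (x−vt)/(2√(Dt)) = (370 − 406)/50.52 = -0.7126; ½·erfc(-0.7126) = 0.8432.
C = 5.4 × 0.8432 = 4.55 mg/L.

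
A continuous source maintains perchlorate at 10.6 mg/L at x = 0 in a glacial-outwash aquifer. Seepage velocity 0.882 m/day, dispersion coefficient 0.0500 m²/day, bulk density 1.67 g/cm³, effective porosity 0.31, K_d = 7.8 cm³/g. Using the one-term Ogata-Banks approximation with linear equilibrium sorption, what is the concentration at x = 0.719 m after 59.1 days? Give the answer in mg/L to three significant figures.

Retardation factor R = 1 + ρ_b·K_d/n = 1 + 1.67 × 7.8/0.31 = 43.02.
Sorption retards both mechanisms: v_R = v/R = 0.02050 m/day, D_R = D/R = 0.001162 m²/day.
v_R·t = 0.02050 × 59.1 = 1.21155 m; 2√(D_R t) = 0.5241 m; argument = (0.719 − 1.21155)/0.5241 = -0.9398.
C = C₀ × ½·erfc(-0.9398) = 10.6 × 0.9081 = 9.63 mg/L.

9.63 mg/L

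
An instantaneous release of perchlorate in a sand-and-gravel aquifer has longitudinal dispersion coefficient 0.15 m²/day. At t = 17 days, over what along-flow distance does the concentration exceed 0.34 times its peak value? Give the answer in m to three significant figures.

The plume is Gaussian with σ = √(2Dt) = √(2 × 0.15 × 17) = 2.258 m.
C/C_peak = exp(−Δx²/(2σ²)) = 0.34 ⇒ Δx = σ·√(−2 ln 0.34) = 2.258 × 1.469 = 3.317 m.
Width = 2Δx = 6.63 m.

6.63 m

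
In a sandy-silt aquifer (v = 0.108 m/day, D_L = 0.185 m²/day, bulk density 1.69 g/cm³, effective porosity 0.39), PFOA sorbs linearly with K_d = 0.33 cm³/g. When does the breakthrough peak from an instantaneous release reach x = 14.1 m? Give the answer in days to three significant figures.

281 days

Retardation factor R = 1 + ρ_b·K_d/n = 1 + 1.69 × 0.33/0.39 = 2.430.
Sorption retards both mechanisms: v_R = v/R = 0.04444 m/day, D_R = D/R = 0.07613 m²/day.
Peak time from v_R²t² + 2D_R t − x² = 0: t = (√(D_R² + v_R²x²) − D_R)/v_R².
√(D_R² + v_R²x²) = √(0.07613² + 0.04444² × 14.1²) = 0.6312; v_R² = 0.001975.
t = (0.6312 − 0.07613)/0.001975 = 281 days.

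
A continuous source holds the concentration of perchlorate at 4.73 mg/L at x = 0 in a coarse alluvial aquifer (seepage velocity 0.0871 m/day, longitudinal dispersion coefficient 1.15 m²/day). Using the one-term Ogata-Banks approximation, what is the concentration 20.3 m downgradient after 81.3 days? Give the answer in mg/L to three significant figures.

For a continuous step input, C/C₀ ≈ ½·erfc((x−vt)/(2√(Dt))).
vt = 0.0871 × 81.3 = 7.08123 m and 2√(Dt) = 2√(1.15 × 81.3) = 19.34 m.
Argument (x−vt)/(2√(Dt)) = (20.3 − 7.08123)/19.34 = 0.6835; ½·erfc(0.6835) = 0.1669.
C = 4.73 × 0.1669 = 0.789 mg/L.

0.789 mg/L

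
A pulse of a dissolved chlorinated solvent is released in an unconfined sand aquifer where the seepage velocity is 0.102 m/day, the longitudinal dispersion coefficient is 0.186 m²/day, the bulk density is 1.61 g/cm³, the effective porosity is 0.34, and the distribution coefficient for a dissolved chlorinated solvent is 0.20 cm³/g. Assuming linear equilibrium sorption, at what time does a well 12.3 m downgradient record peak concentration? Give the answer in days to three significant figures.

203 days

Retardation factor R = 1 + ρ_b·K_d/n = 1 + 1.61 × 0.20/0.34 = 1.947.
Sorption retards both mechanisms: v_R = v/R = 0.05239 m/day, D_R = D/R = 0.09553 m²/day.
Peak time from v_R²t² + 2D_R t − x² = 0: t = (√(D_R² + v_R²x²) − D_R)/v_R².
√(D_R² + v_R²x²) = √(0.09553² + 0.05239² × 12.3²) = 0.6514; v_R² = 0.002745.
t = (0.6514 − 0.09553)/0.002745 = 203 days.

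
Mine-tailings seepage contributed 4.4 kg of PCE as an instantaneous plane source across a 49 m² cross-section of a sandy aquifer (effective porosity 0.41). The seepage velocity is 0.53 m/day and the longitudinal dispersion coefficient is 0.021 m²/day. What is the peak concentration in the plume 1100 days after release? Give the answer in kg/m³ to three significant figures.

The peak of an instantaneous 1D plume sits at x = vt; there the Gaussian factor is 1 and C_max = M/(n_e·A·√(4πDt)), where n_e·A is the pore area the mass is dissolved in.
√(4πDt) = √(4π × 0.021 × 1100) = 17.04 m, so C_max = 4.4/(0.41 × 49 × 17.04) = 0.0129 kg/m³.

0.0129 kg/m³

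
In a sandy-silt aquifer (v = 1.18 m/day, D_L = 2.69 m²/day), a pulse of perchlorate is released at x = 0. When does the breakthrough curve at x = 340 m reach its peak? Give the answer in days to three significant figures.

For the 1D instantaneous-source solution, setting ∂C/∂t = 0 at fixed x gives v²t² + 2Dt − x² = 0, so t = (√(D² + v²x²) − D)/v².
√(D² + v²x²) = √(2.69² + 1.18² × 340²) = 401.2; v² = 1.3924.
t = (401.2 − 2.69)/1.3924 = 286 days (vs. the pure-advection estimate x/v = 288 d).

286 days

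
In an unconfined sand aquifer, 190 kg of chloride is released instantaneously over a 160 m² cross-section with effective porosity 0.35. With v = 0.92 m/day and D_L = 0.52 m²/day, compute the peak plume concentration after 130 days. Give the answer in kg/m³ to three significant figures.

0.116 kg/m³

The peak of an instantaneous 1D plume sits at x = vt; there the Gaussian factor is 1 and C_max = M/(n_e·A·√(4πDt)), where n_e·A is the pore area the mass is dissolved in.
√(4πDt) = √(4π × 0.52 × 130) = 29.15 m, so C_max = 190/(0.35 × 160 × 29.15) = 0.116 kg/m³.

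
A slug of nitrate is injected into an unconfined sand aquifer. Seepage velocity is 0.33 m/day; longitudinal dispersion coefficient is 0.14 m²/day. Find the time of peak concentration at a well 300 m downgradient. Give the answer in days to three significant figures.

908 days

For the 1D instantaneous-source solution, setting ∂C/∂t = 0 at fixed x gives v²t² + 2Dt − x² = 0, so t = (√(D² + v²x²) − D)/v².
√(D² + v²x²) = √(0.14² + 0.33² × 300²) = 99.00; v² = 0.1089.
t = (99.00 − 0.14)/0.1089 = 908 days (vs. the pure-advection estimate x/v = 909 d).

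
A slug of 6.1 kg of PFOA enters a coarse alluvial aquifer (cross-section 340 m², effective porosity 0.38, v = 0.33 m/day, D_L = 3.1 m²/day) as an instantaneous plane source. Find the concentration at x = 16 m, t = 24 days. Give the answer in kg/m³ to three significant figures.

0.00124 kg/m³

For an instantaneous plane source, C(x,t) = M/(n_e·A·√(4πDt)) · exp(−(x−vt)²/(4Dt)), with n_e·A the pore (flow) area.
Plume center vt = 0.33 × 24 = 7.92 m, so the well at 16 m is 8.08 m downgradient of the peak.
√(4πDt) = 30.58 m, giving peak height M/(n_e·A·√(4πDt)) = 6.1/(0.38 × 340 × 30.58) = 0.001544 kg/m³.
(x−vt)²/(4Dt) = (8.08)²/(4 × 3.1 × 24) = 0.2194; exp(−0.2194) = 0.8030.
C = 0.001544 × 0.8030 = 0.00124 kg/m³.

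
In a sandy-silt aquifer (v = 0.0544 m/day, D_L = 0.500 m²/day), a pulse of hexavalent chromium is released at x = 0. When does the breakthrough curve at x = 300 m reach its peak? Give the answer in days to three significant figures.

For the 1D instantaneous-source solution, setting ∂C/∂t = 0 at fixed x gives v²t² + 2Dt − x² = 0, so t = (√(D² + v²x²) − D)/v².
√(D² + v²x²) = √(0.500² + 0.0544² × 300²) = 16.33; v² = 0.00295936.
t = (16.33 − 0.500)/0.00295936 = 5350 days (vs. the pure-advection estimate x/v = 5510 d).

5350 days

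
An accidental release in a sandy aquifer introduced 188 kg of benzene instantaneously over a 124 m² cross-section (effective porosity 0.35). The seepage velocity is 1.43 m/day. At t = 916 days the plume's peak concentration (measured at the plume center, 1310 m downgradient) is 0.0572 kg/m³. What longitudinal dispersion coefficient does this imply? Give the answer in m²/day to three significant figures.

0.498 m²/day

At the plume center C_max = M/(n_e·A·√(4πDt)), so D = M²/(4πt·(n_e·A·C_max)²).
n_e·A·C_max = 0.35 × 124 × 0.0572 = 2.482 kg/m.
D = 188²/(4π × 916 × 2.482²) = 0.498 m²/day.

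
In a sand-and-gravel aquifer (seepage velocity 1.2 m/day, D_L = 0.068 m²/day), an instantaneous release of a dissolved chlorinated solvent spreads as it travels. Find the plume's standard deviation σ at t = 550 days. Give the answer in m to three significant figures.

Dispersive spreading gives a Gaussian with σ² = 2Dt; advection only shifts the center.
σ = √(2 × 0.068 × 550) = 8.65 m.

8.65 m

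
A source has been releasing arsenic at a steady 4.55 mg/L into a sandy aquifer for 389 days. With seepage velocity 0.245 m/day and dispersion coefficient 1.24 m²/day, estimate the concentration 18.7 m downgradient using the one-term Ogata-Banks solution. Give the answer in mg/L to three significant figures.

For a continuous step input, C/C₀ ≈ ½·erfc((x−vt)/(2√(Dt))).
vt = 0.245 × 389 = 95.305 m and 2√(Dt) = 2√(1.24 × 389) = 43.93 m.
Argument (x−vt)/(2√(Dt)) = (18.7 − 95.305)/43.93 = -1.744; ½·erfc(-1.744) = 0.9932.
C = 4.55 × 0.9932 = 4.52 mg/L.

4.52 mg/L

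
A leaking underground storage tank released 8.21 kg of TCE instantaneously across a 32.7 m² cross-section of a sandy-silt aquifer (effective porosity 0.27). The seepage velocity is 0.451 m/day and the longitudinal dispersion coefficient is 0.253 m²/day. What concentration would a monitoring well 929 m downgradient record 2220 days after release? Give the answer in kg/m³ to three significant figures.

For an instantaneous plane source, C(x,t) = M/(n_e·A·√(4πDt)) · exp(−(x−vt)²/(4Dt)), with n_e·A the pore (flow) area.
Plume center vt = 0.451 × 2220 = 1001.22 m, so the well at 929 m is 72.22 m upgradient of the peak.
√(4πDt) = 84.01 m, giving peak height M/(n_e·A·√(4πDt)) = 8.21/(0.27 × 32.7 × 84.01) = 0.01107 kg/m³.
(x−vt)²/(4Dt) = (-72.22)²/(4 × 0.253 × 2220) = 2.322; exp(−2.322) = 0.09808.
C = 0.01107 × 0.09808 = 0.00109 kg/m³.

0.00109 kg/m³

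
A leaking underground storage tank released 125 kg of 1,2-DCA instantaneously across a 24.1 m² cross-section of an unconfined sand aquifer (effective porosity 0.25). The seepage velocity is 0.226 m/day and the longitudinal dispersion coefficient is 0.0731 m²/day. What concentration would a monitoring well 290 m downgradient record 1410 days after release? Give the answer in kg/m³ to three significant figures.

0.0786 kg/m³

For an instantaneous plane source, C(x,t) = M/(n_e·A·√(4πDt)) · exp(−(x−vt)²/(4Dt)), with n_e·A the pore (flow) area.
Plume center vt = 0.226 × 1410 = 318.66 m, so the well at 290 m is 28.66 m upgradient of the peak.
√(4πDt) = 35.99 m, giving peak height M/(n_e·A·√(4πDt)) = 125/(0.25 × 24.1 × 35.99) = 0.5765 kg/m³.
(x−vt)²/(4Dt) = (-28.66)²/(4 × 0.0731 × 1410) = 1.992; exp(−1.992) = 0.1364.
C = 0.5765 × 0.1364 = 0.0786 kg/m³.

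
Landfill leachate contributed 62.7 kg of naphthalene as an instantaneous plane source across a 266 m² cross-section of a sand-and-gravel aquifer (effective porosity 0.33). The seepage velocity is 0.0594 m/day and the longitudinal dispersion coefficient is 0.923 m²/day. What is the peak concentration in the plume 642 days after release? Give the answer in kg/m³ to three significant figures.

The peak of an instantaneous 1D plume sits at x = vt; there the Gaussian factor is 1 and C_max = M/(n_e·A·√(4πDt)), where n_e·A is the pore area the mass is dissolved in.
√(4πDt) = √(4π × 0.923 × 642) = 86.29 m, so C_max = 62.7/(0.33 × 266 × 86.29) = 0.00828 kg/m³.

0.00828 kg/m³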